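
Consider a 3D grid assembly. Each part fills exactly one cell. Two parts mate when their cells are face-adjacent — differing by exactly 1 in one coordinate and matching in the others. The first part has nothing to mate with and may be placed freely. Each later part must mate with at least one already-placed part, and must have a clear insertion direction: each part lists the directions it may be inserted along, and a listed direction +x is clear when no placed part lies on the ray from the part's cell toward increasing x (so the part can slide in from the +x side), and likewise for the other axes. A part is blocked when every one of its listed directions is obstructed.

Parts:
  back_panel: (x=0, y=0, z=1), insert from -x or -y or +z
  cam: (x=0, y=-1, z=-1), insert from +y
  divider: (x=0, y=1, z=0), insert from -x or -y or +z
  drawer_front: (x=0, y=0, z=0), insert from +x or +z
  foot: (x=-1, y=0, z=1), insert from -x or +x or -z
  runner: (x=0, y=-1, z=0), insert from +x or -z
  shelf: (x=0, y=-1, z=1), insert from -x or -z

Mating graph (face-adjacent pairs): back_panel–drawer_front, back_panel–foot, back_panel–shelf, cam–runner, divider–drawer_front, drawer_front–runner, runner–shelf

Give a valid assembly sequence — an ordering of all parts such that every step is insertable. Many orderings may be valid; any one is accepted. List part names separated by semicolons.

back_panel; drawer_front; runner; shelf; divider; foot; cam

1. back_panel@(0, 0, 1) [-x clear] — {back_panel}
2. drawer_front@(0, 0, 0) [+x clear] — {back_panel, drawer_front}
3. runner@(0, -1, 0) [+x clear] — {back_panel, drawer_front, runner}
4. shelf@(0, -1, 1) [-x clear] — {back_panel, drawer_front, runner, shelf}
5. divider@(0, 1, 0) [-x clear] — {back_panel, divider, drawer_front, runner, shelf}
6. foot@(-1, 0, 1) [-x clear] — {back_panel, divider, drawer_front, foot, runner, shelf}
7. cam@(0, -1, -1) [+y clear] — {back_panel, cam, divider, drawer_front, foot, runner, shelf}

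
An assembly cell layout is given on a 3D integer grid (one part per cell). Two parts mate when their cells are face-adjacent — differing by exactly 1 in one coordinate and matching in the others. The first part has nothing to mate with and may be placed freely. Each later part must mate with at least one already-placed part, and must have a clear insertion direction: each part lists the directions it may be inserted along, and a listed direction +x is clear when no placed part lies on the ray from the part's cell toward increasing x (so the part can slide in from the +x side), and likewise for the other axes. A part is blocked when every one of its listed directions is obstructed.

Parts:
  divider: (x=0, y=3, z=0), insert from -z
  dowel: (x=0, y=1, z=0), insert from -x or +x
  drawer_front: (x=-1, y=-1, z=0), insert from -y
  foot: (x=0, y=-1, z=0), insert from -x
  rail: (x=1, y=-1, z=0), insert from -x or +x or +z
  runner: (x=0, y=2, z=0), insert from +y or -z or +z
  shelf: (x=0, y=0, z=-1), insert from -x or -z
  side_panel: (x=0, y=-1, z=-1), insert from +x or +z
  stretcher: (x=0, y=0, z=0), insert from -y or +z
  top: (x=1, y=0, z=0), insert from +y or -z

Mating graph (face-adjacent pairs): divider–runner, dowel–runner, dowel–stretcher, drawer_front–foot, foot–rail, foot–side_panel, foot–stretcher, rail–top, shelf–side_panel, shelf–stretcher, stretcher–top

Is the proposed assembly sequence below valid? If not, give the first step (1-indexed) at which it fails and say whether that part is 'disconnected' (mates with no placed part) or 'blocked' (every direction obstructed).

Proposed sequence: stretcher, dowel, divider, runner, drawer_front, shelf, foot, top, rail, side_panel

1. stretcher@(0, 0, 0) [-y clear] — {stretcher}
2. dowel@(0, 1, 0) [-x clear] — {dowel, stretcher}
3. divider@(0, 3, 0) — no placed neighbour ⇒ disconnected

Invalid at step 3 (disconnected)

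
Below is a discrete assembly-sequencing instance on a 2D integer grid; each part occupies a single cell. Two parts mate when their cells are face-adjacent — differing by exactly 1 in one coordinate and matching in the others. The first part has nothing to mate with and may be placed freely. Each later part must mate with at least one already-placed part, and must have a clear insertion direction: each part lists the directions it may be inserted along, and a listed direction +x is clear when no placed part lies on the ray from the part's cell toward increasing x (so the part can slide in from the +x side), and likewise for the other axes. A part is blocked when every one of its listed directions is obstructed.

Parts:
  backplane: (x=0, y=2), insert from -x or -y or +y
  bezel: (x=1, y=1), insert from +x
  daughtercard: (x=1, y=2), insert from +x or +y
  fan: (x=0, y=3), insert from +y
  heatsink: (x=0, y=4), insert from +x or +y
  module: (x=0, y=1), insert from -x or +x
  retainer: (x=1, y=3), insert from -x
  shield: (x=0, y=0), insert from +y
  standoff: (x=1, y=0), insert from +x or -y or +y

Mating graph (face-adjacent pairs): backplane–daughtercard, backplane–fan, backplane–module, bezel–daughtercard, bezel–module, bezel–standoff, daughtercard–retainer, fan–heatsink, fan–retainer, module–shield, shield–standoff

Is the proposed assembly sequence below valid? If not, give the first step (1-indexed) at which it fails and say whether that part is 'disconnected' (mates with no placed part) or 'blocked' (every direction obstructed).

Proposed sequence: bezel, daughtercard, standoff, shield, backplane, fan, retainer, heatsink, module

Invalid at step 7 (blocked)

1. bezel@(1, 1) [+x clear] — {bezel}
2. daughtercard@(1, 2) [+x clear] — {bezel, daughtercard}
3. standoff@(1, 0) [+x clear] — {bezel, daughtercard, standoff}
4. shield@(0, 0) [+y clear] — {bezel, daughtercard, shield, standoff}
5. backplane@(0, 2) [-x clear] — {backplane, bezel, daughtercard, shield, standoff}
6. fan@(0, 3) [+y clear] — {backplane, bezel, daughtercard, fan, shield, standoff}
7. retainer@(1, 3) — -x all obstructed ⇒ blocked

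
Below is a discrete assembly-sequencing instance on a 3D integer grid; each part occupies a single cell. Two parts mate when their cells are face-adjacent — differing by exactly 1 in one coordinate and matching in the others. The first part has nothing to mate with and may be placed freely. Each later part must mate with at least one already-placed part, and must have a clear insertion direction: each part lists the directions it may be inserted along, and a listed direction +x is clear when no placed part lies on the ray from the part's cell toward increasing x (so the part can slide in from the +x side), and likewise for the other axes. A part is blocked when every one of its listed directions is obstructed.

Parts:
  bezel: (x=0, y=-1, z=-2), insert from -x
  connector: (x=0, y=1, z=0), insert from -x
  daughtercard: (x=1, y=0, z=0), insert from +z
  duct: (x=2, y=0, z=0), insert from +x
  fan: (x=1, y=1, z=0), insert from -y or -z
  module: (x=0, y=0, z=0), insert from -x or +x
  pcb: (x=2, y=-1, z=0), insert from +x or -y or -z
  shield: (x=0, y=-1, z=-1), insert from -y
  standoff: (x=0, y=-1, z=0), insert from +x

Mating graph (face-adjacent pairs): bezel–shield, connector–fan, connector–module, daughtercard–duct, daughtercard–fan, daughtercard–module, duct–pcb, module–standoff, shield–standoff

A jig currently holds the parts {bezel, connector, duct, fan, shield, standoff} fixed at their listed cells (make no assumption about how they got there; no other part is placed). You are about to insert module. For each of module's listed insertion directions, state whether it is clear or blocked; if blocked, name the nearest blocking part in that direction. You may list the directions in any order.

+x: blocked by duct; -x: clear

-x: ray from module(0, 0, 0) has no placed part ⇒ clear
+x: nearest on ray is duct@(2, 0, 0) ⇒ blocked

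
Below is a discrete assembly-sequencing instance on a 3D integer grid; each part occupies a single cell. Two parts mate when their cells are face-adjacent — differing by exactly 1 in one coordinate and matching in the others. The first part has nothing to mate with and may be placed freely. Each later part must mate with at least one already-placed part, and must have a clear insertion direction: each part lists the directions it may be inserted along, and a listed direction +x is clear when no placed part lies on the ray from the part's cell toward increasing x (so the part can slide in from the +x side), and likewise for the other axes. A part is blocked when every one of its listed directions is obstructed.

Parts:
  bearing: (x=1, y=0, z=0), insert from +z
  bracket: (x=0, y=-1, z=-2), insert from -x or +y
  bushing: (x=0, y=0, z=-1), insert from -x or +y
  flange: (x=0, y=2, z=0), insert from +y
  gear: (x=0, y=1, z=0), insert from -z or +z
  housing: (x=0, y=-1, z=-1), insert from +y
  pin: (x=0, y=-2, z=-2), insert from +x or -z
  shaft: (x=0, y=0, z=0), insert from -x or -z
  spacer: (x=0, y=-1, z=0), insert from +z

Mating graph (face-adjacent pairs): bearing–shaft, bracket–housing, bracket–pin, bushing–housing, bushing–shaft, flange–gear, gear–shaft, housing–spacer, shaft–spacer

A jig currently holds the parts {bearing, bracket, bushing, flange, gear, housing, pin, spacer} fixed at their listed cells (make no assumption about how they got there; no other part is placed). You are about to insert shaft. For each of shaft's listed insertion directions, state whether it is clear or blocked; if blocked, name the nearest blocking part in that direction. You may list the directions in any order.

-x: ray from shaft(0, 0, 0) has no placed part ⇒ clear
-z: nearest on ray is bushing@(0, 0, -1) ⇒ blocked

-x: clear; -z: blocked by bushing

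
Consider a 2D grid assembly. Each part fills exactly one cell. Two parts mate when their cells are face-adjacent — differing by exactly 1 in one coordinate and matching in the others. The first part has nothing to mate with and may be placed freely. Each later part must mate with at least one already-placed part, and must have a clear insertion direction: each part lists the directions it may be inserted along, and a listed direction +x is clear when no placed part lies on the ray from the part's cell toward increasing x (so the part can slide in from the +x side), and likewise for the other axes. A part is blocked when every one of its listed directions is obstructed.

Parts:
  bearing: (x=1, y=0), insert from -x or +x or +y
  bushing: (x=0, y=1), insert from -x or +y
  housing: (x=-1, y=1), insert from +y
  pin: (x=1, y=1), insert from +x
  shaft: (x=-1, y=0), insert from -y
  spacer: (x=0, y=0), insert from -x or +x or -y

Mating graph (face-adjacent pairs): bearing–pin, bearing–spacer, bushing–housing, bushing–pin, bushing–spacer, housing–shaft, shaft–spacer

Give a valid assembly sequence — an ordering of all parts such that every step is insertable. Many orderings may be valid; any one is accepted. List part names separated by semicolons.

1. pin@(1, 1) [+x clear] — {pin}
2. bushing@(0, 1) [-x clear] — {bushing, pin}
3. bearing@(1, 0) [-x clear] — {bearing, bushing, pin}
4. housing@(-1, 1) [+y clear] — {bearing, bushing, housing, pin}
5. shaft@(-1, 0) [-y clear] — {bearing, bushing, housing, pin, shaft}
6. spacer@(0, 0) [-y clear] — {bearing, bushing, housing, pin, shaft, spacer}

pin; bushing; bearing; housing; shaft; spacer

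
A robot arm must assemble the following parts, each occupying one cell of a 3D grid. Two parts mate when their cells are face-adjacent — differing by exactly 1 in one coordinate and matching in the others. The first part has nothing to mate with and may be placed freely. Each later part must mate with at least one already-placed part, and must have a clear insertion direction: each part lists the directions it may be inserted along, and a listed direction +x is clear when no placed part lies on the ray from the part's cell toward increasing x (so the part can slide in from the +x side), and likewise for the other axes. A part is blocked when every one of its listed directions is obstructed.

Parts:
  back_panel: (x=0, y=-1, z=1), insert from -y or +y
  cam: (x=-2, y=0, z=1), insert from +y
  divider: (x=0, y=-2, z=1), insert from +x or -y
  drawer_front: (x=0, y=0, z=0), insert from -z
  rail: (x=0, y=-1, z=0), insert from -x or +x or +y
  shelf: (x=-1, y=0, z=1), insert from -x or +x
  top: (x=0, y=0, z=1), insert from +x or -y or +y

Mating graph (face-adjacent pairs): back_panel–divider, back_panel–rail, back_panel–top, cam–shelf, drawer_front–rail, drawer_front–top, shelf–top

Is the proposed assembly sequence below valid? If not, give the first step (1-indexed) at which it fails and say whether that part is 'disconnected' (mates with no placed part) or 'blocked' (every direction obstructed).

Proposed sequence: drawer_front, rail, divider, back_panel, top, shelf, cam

Invalid at step 3 (disconnected)

1. drawer_front@(0, 0, 0) [-z clear] — {drawer_front}
2. rail@(0, -1, 0) [-x clear] — {drawer_front, rail}
3. divider@(0, -2, 1) — no placed neighbour ⇒ disconnected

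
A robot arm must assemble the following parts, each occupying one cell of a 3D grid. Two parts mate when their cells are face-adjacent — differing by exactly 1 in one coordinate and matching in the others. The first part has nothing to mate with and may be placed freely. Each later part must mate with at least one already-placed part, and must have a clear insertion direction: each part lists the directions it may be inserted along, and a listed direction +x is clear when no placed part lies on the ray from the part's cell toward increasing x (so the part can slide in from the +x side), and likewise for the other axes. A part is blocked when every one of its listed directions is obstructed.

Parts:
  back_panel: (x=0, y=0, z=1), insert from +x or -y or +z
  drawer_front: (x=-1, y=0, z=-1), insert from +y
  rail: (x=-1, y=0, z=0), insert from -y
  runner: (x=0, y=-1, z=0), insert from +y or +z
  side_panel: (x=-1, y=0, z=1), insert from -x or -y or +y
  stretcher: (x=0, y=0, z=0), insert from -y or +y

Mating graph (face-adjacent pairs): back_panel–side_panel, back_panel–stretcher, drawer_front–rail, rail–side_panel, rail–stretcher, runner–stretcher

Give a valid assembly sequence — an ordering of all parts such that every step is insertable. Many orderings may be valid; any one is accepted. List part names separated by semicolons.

drawer_front; rail; stretcher; back_panel; runner; side_panel

1. drawer_front@(-1, 0, -1) [+y clear] — {drawer_front}
2. rail@(-1, 0, 0) [-y clear] — {drawer_front, rail}
3. stretcher@(0, 0, 0) [-y clear] — {drawer_front, rail, stretcher}
4. back_panel@(0, 0, 1) [+x clear] — {back_panel, drawer_front, rail, stretcher}
5. runner@(0, -1, 0) [+z clear] — {back_panel, drawer_front, rail, runner, stretcher}
6. side_panel@(-1, 0, 1) [-x clear] — {back_panel, drawer_front, rail, runner, side_panel, stretcher}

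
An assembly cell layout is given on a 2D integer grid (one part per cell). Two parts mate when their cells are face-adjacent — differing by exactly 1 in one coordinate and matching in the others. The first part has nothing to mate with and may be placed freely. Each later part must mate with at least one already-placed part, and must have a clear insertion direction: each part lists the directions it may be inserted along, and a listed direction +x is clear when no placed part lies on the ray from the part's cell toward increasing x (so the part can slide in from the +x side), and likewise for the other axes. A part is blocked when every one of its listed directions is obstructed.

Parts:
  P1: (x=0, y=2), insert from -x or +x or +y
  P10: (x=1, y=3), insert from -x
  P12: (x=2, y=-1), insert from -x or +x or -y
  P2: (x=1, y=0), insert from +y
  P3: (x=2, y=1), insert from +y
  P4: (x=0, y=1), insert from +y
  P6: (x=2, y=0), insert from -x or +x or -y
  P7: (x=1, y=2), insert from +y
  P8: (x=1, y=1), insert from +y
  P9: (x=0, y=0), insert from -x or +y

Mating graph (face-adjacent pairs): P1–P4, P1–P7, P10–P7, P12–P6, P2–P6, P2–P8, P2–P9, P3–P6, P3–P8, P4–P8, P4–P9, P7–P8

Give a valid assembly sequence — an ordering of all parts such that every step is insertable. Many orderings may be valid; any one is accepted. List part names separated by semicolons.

1. P12@(2, -1) [-x clear] — {P12}
2. P6@(2, 0) [-x clear] — {P12, P6}
3. P2@(1, 0) [+y clear] — {P12, P2, P6}
4. P8@(1, 1) [+y clear] — {P12, P2, P6, P8}
5. P7@(1, 2) [+y clear] — {P12, P2, P6, P7, P8}
6. P10@(1, 3) [-x clear] — {P10, P12, P2, P6, P7, P8}
7. P4@(0, 1) [+y clear] — {P10, P12, P2, P4, P6, P7, P8}
8. P1@(0, 2) [-x clear] — {P1, P10, P12, P2, P4, P6, P7, P8}
9. P3@(2, 1) [+y clear] — {P1, P10, P12, P2, P3, P4, P6, P7, P8}
10. P9@(0, 0) [-x clear] — {P1, P10, P12, P2, P3, P4, P6, P7, P8, P9}

P12; P6; P2; P8; P7; P10; P4; P1; P3; P9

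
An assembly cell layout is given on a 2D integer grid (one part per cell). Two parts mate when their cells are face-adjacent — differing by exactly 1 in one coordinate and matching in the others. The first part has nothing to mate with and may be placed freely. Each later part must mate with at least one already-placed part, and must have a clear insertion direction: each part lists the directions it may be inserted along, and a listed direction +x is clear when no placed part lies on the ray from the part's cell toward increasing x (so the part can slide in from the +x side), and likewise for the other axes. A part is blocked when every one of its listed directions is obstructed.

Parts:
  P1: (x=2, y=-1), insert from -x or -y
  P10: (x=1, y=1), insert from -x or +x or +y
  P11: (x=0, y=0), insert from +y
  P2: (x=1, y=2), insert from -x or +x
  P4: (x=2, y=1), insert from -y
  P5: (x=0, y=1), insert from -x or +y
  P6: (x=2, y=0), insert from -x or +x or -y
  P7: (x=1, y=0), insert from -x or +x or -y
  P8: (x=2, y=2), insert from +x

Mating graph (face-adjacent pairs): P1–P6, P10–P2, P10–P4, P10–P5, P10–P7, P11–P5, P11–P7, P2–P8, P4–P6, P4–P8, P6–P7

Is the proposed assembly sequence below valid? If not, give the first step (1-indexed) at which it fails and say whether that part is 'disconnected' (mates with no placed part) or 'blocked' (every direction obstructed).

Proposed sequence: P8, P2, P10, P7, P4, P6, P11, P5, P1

Valid

1. P8@(2, 2) [+x clear] — {P8}
2. P2@(1, 2) [-x clear] — {P2, P8}
3. P10@(1, 1) [-x clear] — {P10, P2, P8}
4. P7@(1, 0) [-x clear] — {P10, P2, P7, P8}
5. P4@(2, 1) [-y clear] — {P10, P2, P4, P7, P8}
6. P6@(2, 0) [+x clear] — {P10, P2, P4, P6, P7, P8}
7. P11@(0, 0) [+y clear] — {P10, P11, P2, P4, P6, P7, P8}
8. P5@(0, 1) [-x clear] — {P10, P11, P2, P4, P5, P6, P7, P8}
9. P1@(2, -1) [-x clear] — {P1, P10, P11, P2, P4, P5, P6, P7, P8}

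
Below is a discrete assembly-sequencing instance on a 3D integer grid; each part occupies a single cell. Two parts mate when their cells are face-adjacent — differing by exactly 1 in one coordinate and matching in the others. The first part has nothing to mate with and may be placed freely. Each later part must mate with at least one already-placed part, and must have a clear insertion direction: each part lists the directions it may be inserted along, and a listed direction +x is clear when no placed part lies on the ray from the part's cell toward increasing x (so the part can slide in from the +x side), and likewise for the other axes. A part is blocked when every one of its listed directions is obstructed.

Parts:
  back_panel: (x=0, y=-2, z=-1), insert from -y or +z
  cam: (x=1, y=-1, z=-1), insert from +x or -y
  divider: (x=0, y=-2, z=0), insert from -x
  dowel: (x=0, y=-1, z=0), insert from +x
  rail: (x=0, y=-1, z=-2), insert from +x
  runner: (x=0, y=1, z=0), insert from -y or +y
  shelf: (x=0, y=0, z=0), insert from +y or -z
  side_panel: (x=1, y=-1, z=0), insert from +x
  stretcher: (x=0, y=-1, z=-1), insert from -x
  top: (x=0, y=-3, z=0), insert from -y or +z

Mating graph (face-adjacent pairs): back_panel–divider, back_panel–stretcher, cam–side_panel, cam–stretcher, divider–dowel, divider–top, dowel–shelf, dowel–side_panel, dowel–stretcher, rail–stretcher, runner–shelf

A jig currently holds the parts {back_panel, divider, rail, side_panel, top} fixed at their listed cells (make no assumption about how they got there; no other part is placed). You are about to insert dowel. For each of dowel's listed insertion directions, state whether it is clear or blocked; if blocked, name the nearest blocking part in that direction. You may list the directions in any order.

+x: nearest on ray is side_panel@(1, -1, 0) ⇒ blocked

+x: blocked by side_panel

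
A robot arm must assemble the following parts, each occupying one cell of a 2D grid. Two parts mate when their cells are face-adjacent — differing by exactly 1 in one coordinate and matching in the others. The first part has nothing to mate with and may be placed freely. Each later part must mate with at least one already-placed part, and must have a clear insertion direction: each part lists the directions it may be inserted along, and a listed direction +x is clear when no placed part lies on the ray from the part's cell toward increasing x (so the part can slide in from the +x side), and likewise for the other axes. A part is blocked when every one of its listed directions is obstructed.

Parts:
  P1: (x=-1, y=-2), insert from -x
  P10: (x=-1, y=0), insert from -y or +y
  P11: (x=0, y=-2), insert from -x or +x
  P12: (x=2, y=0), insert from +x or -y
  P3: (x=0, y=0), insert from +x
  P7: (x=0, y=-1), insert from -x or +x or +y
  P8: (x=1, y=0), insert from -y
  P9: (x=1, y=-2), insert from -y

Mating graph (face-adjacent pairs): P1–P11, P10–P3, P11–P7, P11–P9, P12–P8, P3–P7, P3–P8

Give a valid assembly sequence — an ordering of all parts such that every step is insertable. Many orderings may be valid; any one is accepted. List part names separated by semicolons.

1. P10@(-1, 0) [-y clear] — {P10}
2. P3@(0, 0) [+x clear] — {P10, P3}
3. P8@(1, 0) [-y clear] — {P10, P3, P8}
4. P7@(0, -1) [-x clear] — {P10, P3, P7, P8}
5. P11@(0, -2) [-x clear] — {P10, P11, P3, P7, P8}
6. P9@(1, -2) [-y clear] — {P10, P11, P3, P7, P8, P9}
7. P12@(2, 0) [+x clear] — {P10, P11, P12, P3, P7, P8, P9}
8. P1@(-1, -2) [-x clear] — {P1, P10, P11, P12, P3, P7, P8, P9}

P10; P3; P8; P7; P11; P9; P12; P1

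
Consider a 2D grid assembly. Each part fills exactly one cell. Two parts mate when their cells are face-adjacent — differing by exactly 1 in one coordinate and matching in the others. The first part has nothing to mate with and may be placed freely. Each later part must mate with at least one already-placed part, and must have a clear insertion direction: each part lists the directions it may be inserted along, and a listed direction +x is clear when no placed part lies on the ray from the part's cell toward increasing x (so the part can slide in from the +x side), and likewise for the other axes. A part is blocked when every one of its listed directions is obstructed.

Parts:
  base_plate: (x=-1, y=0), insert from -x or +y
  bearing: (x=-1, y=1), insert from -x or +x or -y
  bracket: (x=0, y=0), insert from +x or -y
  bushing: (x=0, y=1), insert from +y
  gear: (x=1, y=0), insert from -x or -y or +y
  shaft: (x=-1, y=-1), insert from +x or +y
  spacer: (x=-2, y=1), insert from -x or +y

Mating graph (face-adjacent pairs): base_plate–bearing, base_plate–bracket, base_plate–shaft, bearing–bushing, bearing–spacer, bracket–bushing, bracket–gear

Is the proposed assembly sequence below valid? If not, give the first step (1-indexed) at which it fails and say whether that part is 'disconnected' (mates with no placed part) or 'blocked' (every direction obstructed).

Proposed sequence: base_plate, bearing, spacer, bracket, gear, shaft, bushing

Valid

1. base_plate@(-1, 0) [-x clear] — {base_plate}
2. bearing@(-1, 1) [-x clear] — {base_plate, bearing}
3. spacer@(-2, 1) [-x clear] — {base_plate, bearing, spacer}
4. bracket@(0, 0) [+x clear] — {base_plate, bearing, bracket, spacer}
5. gear@(1, 0) [-y clear] — {base_plate, bearing, bracket, gear, spacer}
6. shaft@(-1, -1) [+x clear] — {base_plate, bearing, bracket, gear, shaft, spacer}
7. bushing@(0, 1) [+y clear] — {base_plate, bearing, bracket, bushing, gear, shaft, spacer}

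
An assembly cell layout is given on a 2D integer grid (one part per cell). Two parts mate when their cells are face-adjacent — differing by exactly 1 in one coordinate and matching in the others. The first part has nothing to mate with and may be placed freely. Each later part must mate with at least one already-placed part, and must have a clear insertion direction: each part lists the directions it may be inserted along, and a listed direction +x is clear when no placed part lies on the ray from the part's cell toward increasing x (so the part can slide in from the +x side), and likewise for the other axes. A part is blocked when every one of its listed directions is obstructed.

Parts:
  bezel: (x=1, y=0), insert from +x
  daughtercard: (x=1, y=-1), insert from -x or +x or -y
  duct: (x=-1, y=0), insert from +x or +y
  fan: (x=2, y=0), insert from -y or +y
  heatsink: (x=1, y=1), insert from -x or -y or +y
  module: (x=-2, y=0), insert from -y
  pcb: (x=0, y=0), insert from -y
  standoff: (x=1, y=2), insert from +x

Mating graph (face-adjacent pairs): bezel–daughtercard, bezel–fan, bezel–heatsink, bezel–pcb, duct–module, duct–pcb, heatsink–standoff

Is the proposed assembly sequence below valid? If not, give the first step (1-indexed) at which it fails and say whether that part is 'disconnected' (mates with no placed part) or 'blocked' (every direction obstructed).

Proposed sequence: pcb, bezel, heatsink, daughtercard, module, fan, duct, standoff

Invalid at step 5 (disconnected)

1. pcb@(0, 0) [-y clear] — {pcb}
2. bezel@(1, 0) [+x clear] — {bezel, pcb}
3. heatsink@(1, 1) [-x clear] — {bezel, heatsink, pcb}
4. daughtercard@(1, -1) [-x clear] — {bezel, daughtercard, heatsink, pcb}
5. module@(-2, 0) — no placed neighbour ⇒ disconnected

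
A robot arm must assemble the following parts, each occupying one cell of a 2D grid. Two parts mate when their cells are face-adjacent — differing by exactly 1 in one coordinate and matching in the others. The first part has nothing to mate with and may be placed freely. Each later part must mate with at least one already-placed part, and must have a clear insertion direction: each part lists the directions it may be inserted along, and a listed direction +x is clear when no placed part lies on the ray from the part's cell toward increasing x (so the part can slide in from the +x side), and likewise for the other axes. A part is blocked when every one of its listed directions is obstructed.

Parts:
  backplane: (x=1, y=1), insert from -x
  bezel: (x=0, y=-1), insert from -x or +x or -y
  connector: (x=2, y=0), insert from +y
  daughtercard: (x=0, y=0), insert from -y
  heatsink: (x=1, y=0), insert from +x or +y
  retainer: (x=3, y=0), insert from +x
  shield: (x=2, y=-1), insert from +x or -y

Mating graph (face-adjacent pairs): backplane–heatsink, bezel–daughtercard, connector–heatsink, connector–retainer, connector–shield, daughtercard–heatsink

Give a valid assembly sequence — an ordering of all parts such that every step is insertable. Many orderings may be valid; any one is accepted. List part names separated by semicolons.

1. retainer@(3, 0) [+x clear] — {retainer}
2. connector@(2, 0) [+y clear] — {connector, retainer}
3. heatsink@(1, 0) [+y clear] — {connector, heatsink, retainer}
4. daughtercard@(0, 0) [-y clear] — {connector, daughtercard, heatsink, retainer}
5. shield@(2, -1) [+x clear] — {connector, daughtercard, heatsink, retainer, shield}
6. bezel@(0, -1) [-x clear] — {bezel, connector, daughtercard, heatsink, retainer, shield}
7. backplane@(1, 1) [-x clear] — {backplane, bezel, connector, daughtercard, heatsink, retainer, shield}

retainer; connector; heatsink; daughtercard; shield; bezel; backplane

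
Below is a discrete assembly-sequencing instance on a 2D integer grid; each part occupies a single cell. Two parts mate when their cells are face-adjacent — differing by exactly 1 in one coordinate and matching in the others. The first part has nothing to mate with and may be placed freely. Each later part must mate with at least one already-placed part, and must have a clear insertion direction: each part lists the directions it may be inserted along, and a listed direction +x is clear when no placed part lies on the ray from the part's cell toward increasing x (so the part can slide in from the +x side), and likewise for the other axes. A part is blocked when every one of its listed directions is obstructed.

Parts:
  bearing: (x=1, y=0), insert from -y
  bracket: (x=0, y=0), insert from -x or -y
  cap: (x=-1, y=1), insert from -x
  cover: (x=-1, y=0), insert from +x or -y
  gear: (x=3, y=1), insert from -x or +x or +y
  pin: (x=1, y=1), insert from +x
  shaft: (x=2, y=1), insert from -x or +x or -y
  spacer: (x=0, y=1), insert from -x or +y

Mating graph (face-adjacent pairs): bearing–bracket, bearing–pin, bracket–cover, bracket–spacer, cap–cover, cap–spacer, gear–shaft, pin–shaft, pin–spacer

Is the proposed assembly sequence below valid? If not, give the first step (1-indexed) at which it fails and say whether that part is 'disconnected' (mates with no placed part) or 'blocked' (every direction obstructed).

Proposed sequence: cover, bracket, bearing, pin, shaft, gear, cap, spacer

1. cover@(-1, 0) [+x clear] — {cover}
2. bracket@(0, 0) [-y clear] — {bracket, cover}
3. bearing@(1, 0) [-y clear] — {bearing, bracket, cover}
4. pin@(1, 1) [+x clear] — {bearing, bracket, cover, pin}
5. shaft@(2, 1) [+x clear] — {bearing, bracket, cover, pin, shaft}
6. gear@(3, 1) [+x clear] — {bearing, bracket, cover, gear, pin, shaft}
7. cap@(-1, 1) [-x clear] — {bearing, bracket, cap, cover, gear, pin, shaft}
8. spacer@(0, 1) [+y clear] — {bearing, bracket, cap, cover, gear, pin, shaft, spacer}

Valid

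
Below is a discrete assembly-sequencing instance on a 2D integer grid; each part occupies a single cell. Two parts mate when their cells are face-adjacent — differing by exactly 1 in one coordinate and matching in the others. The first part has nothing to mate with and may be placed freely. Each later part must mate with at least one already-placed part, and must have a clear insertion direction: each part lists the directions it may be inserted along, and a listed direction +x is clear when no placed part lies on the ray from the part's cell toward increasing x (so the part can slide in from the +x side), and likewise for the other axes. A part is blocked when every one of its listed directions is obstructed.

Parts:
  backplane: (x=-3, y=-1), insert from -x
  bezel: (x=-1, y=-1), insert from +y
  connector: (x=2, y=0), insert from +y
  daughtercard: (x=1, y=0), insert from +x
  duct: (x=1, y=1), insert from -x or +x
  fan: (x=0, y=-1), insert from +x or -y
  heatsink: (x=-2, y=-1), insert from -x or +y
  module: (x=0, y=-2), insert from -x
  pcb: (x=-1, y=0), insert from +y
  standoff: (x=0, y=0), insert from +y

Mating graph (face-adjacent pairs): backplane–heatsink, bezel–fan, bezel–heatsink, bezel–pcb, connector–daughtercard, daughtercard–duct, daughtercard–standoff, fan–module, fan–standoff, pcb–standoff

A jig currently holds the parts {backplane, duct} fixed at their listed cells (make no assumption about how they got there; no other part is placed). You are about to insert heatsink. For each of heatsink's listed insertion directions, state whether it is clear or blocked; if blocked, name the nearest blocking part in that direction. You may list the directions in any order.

-x: nearest on ray is backplane@(-3, -1) ⇒ blocked
+y: ray from heatsink(-2, -1) has no placed part ⇒ clear

+y: clear; -x: blocked by backplane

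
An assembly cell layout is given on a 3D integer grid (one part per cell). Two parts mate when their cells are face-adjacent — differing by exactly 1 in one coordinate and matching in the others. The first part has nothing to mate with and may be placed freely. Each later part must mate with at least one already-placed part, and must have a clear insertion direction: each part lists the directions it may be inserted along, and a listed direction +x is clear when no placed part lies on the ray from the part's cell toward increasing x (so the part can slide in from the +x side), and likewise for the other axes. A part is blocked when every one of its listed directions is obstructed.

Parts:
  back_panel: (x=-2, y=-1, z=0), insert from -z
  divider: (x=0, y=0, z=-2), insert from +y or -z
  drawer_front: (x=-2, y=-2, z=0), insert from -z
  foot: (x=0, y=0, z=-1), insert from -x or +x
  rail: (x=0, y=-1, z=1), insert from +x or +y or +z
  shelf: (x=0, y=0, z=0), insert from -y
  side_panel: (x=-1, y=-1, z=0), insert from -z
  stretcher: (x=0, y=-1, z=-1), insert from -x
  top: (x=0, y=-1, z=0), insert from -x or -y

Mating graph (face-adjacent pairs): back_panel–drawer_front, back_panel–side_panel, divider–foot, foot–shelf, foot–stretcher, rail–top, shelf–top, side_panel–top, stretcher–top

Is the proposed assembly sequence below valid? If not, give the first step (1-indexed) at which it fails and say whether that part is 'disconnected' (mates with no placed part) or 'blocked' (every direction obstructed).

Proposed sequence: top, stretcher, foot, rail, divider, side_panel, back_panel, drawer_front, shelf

1. top@(0, -1, 0) [-x clear] — {top}
2. stretcher@(0, -1, -1) [-x clear] — {stretcher, top}
3. foot@(0, 0, -1) [-x clear] — {foot, stretcher, top}
4. rail@(0, -1, 1) [+x clear] — {foot, rail, stretcher, top}
5. divider@(0, 0, -2) [+y clear] — {divider, foot, rail, stretcher, top}
6. side_panel@(-1, -1, 0) [-z clear] — {divider, foot, rail, side_panel, stretcher, top}
7. back_panel@(-2, -1, 0) [-z clear] — {back_panel, divider, foot, rail, side_panel, stretcher, top}
8. drawer_front@(-2, -2, 0) [-z clear] — {back_panel, divider, drawer_front, foot, rail, side_panel, stretcher, top}
9. shelf@(0, 0, 0) — -y all obstructed ⇒ blocked

Invalid at step 9 (blocked)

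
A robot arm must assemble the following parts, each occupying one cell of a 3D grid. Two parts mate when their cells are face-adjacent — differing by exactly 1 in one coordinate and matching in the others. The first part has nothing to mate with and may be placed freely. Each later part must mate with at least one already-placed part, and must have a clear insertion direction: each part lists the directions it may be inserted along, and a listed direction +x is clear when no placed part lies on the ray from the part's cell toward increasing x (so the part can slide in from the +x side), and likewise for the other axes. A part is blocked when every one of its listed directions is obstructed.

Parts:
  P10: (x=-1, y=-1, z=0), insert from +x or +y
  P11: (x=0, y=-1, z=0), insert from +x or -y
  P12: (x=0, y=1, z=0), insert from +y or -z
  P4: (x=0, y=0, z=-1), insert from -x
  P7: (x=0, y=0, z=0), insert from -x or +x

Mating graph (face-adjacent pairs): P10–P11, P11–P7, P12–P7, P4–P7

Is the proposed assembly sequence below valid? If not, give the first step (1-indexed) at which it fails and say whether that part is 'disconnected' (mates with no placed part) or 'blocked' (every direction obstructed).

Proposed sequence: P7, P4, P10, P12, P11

1. P7@(0, 0, 0) [-x clear] — {P7}
2. P4@(0, 0, -1) [-x clear] — {P4, P7}
3. P10@(-1, -1, 0) — no placed neighbour ⇒ disconnected

Invalid at step 3 (disconnected)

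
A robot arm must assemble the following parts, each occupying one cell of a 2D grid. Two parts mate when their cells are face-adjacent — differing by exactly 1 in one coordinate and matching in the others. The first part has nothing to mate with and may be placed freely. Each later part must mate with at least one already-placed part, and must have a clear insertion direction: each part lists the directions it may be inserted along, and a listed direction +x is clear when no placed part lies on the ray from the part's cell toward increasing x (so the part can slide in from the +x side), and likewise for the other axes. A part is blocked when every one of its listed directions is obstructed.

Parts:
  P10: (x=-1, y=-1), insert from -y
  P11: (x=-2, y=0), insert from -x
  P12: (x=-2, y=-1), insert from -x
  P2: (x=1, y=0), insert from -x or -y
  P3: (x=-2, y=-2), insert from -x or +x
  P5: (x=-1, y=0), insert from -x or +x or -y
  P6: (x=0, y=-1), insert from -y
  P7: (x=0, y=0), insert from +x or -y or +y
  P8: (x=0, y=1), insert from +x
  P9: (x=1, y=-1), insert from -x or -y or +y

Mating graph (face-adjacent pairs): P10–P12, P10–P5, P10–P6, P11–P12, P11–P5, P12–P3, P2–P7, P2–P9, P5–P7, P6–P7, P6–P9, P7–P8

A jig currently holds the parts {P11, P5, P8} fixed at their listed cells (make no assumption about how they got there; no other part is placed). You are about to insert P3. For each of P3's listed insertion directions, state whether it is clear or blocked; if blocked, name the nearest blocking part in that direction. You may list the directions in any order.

-x: ray from P3(-2, -2) has no placed part ⇒ clear
+x: ray from P3(-2, -2) has no placed part ⇒ clear

+x: clear; -x: clear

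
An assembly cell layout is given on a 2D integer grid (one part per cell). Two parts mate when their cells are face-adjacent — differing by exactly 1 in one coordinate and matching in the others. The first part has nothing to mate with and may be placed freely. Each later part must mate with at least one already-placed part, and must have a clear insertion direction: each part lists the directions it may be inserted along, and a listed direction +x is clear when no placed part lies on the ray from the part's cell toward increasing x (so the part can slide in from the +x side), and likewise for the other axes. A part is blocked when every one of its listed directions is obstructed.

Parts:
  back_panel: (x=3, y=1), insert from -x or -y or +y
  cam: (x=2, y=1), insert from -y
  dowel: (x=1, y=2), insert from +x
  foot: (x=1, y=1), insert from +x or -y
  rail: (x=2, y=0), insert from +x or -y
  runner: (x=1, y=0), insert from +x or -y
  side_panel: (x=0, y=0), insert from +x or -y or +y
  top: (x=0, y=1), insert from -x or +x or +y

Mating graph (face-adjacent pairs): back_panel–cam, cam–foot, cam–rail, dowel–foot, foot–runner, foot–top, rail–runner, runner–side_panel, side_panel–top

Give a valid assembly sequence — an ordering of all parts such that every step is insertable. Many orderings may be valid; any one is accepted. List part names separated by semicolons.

1. runner@(1, 0) [+x clear] — {runner}
2. foot@(1, 1) [+x clear] — {foot, runner}
3. cam@(2, 1) [-y clear] — {cam, foot, runner}
4. rail@(2, 0) [+x clear] — {cam, foot, rail, runner}
5. dowel@(1, 2) [+x clear] — {cam, dowel, foot, rail, runner}
6. side_panel@(0, 0) [-y clear] — {cam, dowel, foot, rail, runner, side_panel}
7. back_panel@(3, 1) [-y clear] — {back_panel, cam, dowel, foot, rail, runner, side_panel}
8. top@(0, 1) [-x clear] — {back_panel, cam, dowel, foot, rail, runner, side_panel, top}

runner; foot; cam; rail; dowel; side_panel; back_panel; top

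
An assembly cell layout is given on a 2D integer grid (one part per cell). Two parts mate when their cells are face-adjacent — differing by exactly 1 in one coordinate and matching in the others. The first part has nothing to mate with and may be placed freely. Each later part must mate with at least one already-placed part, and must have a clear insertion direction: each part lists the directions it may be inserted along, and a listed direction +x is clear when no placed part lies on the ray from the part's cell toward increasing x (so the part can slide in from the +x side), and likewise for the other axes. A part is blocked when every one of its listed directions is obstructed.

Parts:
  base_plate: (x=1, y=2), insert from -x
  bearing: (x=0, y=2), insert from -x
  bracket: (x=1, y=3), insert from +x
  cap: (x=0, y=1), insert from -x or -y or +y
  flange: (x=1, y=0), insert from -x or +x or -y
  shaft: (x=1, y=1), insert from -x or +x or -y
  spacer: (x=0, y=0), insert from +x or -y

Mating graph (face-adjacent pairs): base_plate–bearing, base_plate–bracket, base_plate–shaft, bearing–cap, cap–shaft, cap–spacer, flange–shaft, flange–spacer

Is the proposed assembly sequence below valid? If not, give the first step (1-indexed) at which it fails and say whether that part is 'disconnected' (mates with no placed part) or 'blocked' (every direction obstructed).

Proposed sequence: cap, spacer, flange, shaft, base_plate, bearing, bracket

Valid

1. cap@(0, 1) [-x clear] — {cap}
2. spacer@(0, 0) [+x clear] — {cap, spacer}
3. flange@(1, 0) [+x clear] — {cap, flange, spacer}
4. shaft@(1, 1) [+x clear] — {cap, flange, shaft, spacer}
5. base_plate@(1, 2) [-x clear] — {base_plate, cap, flange, shaft, spacer}
6. bearing@(0, 2) [-x clear] — {base_plate, bearing, cap, flange, shaft, spacer}
7. bracket@(1, 3) [+x clear] — {base_plate, bearing, bracket, cap, flange, shaft, spacer}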